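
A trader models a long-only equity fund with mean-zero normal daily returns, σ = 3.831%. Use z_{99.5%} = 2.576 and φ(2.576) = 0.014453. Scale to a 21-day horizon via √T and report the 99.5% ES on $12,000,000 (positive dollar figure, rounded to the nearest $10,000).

σ_{21d} = 3.831% × √21 = 17.556%.
ES multiplier = φ(z)/(1−α) = 0.014453/0.005 = 2.891.
ES = 17.556% × 2.891 = 50.754%; on $12,000,000: $6,090,480.

$6,090,000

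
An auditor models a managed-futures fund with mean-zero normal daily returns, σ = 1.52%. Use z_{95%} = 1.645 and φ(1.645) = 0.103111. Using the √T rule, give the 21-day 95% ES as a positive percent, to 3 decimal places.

σ_{21d} = 1.52% × √21 = 6.966%.
ES multiplier = φ(z)/(1−α) = 0.103111/0.05 = 2.062.
ES = 6.966% × 2.062 = 14.364%.

14.364%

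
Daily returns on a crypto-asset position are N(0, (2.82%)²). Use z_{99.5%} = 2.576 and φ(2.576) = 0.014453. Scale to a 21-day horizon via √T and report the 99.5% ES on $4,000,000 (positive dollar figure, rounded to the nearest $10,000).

σ_{21d} = 2.82% × √21 = 12.923%.
ES multiplier = φ(z)/(1−α) = 0.014453/0.005 = 2.891.
ES = 12.923% × 2.891 = 37.360%; on $4,000,000: $1,494,400.

$1,490,000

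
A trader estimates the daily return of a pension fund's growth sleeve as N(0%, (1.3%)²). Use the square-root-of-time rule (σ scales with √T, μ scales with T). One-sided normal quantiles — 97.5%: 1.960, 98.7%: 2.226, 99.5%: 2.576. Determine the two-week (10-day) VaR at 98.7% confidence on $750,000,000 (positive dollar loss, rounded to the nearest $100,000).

σ_{10d} = 1.3% × √10 = 4.111%.
VaR = 2.226 × 4.111% = 9.151%.
On $750,000,000: 0.09151 × $750,000,000 = $68,632,500.

$68,600,000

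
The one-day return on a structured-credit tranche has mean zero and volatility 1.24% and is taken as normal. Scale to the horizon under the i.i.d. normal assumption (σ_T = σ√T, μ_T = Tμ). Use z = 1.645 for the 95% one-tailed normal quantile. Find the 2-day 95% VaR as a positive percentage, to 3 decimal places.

2.885%

σ_{2d} = 1.24% × √2 = 1.754%.
VaR = 1.645 × 1.754% = 2.885%.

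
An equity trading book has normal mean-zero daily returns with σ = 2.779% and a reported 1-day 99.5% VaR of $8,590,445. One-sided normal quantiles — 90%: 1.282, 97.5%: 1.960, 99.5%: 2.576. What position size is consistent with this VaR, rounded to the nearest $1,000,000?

$120,000,000

VaR as a fraction of value: z·σ = 2.576 × 2.779% = 7.1587%.
Position = $8,590,445 / 0.071587 = $120,000,003.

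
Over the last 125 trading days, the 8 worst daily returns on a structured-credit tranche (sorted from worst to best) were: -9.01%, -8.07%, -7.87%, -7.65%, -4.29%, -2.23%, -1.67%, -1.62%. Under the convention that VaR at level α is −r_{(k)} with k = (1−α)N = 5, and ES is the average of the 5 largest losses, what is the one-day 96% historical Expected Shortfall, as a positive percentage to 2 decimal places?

7.38%

The 5 worst returns sum to -36.89%.
ES = −(-36.89%) / 5 = 7.378% ≈ 7.38%.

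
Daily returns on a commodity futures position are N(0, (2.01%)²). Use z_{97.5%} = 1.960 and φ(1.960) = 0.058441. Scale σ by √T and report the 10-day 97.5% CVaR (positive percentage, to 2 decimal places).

14.86%

σ_{10d} = 2.01% × √10 = 6.356%.
ES multiplier = φ(z)/(1−α) = 0.058441/0.025 = 2.338.
ES = 6.356% × 2.338 = 14.860%.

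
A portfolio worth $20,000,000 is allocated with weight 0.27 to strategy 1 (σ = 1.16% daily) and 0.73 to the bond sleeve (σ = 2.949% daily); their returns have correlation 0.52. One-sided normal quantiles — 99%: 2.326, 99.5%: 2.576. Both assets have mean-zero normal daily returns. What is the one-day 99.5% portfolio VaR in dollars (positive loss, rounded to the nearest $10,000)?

$1,200,000

σ_p² = 0.27²·1.16² + 0.73²·2.949² + 2·0.52·0.27·0.73·1.16·2.949 = 5.4337 (%²).
σ_p = √5.4337 = 2.331%.
VaR = 2.576 × 2.331% = 6.005%; on $20,000,000 that is $1,201,000.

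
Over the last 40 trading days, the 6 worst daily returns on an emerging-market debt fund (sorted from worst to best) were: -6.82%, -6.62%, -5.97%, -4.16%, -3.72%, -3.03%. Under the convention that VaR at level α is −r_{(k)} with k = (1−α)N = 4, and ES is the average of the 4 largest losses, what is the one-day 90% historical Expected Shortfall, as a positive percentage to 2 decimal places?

The 4 worst returns sum to -23.57%.
ES = −(-23.57%) / 4 = 5.8925% ≈ 5.89%.

5.89%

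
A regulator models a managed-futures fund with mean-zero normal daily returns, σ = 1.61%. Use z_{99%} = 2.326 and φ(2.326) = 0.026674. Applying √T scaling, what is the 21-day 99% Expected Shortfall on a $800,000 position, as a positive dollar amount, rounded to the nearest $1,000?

σ_{21d} = 1.61% × √21 = 7.378%.
ES multiplier = φ(z)/(1−α) = 0.026674/0.01 = 2.667.
ES = 7.378% × 2.667 = 19.677%; on $800,000: $157,416.

$157,000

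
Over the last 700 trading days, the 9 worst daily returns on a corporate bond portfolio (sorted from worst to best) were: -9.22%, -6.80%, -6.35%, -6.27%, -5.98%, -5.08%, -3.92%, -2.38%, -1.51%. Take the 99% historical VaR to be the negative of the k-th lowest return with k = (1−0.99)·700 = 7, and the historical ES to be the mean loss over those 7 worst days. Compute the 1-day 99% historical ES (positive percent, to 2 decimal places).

6.23%

The 7 worst returns sum to -43.62%.
ES = −(-43.62%) / 7 = 6.2314…% ≈ 6.23%.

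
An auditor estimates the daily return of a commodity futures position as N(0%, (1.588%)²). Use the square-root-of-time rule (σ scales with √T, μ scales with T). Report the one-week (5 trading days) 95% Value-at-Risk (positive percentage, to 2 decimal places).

At 95%, z = 1.645.
σ_{5d} = 1.588% × √5 = 3.551%.
VaR = 1.645 × 3.551% = 5.841%.

5.84%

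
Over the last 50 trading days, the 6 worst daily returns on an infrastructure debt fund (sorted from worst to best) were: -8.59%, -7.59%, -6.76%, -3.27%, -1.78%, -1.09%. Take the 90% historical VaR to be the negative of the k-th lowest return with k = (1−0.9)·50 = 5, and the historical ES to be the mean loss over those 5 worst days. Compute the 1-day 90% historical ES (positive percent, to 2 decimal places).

5.60%

The 5 worst returns sum to -27.99%.
ES = −(-27.99%) / 5 = 5.598% ≈ 5.60%.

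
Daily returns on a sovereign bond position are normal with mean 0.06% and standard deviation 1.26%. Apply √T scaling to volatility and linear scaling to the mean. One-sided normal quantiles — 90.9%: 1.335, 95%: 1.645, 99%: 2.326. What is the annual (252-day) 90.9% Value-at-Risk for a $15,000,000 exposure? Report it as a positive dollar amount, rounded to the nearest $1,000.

$1,737,000

σ_{252d} = 1.26% × √252 = 20.002%; μ_{252d} = 252 × 0.06% = 15.120%.
VaR = −(15.120%) + 1.335 × 20.002% = 11.583%.
On $15,000,000: 0.11583 × $15,000,000 = $1,737,450.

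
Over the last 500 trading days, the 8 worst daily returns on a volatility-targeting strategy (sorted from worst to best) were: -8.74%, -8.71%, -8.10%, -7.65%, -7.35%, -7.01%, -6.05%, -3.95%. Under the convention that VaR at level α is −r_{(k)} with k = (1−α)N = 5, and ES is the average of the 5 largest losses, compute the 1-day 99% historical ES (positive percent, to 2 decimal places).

8.11%

The 5 worst returns sum to -40.55%.
ES = −(-40.55%) / 5 = 8.11%.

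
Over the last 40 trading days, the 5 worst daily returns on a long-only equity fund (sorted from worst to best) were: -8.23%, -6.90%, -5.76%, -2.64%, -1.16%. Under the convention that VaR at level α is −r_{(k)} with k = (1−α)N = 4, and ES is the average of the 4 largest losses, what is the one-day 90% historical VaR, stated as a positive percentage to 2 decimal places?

k = 4; the 4th lowest return is -2.64%, so VaR = 2.64%.

2.64%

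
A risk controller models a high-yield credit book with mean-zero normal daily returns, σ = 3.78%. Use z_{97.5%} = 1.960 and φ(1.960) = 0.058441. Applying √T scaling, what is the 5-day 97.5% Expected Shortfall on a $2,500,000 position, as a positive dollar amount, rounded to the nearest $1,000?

$494,000

σ_{5d} = 3.78% × √5 = 8.452%.
ES multiplier = φ(z)/(1−α) = 0.058441/0.025 = 2.338.
ES = 8.452% × 2.338 = 19.761%; on $2,500,000: $494,025.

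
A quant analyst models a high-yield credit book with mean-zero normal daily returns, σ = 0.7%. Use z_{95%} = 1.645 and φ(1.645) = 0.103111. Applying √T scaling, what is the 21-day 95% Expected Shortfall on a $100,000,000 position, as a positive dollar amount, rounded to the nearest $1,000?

$6,615,000

σ_{21d} = 0.7% × √21 = 3.208%.
ES multiplier = φ(z)/(1−α) = 0.103111/0.05 = 2.062.
ES = 3.208% × 2.062 = 6.615%; on $100,000,000: $6,615,000.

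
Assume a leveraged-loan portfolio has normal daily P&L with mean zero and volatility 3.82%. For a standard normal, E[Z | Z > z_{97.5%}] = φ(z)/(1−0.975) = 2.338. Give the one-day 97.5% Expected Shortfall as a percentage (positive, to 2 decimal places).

8.93%

ES = 3.82% × 2.338 = 8.931%.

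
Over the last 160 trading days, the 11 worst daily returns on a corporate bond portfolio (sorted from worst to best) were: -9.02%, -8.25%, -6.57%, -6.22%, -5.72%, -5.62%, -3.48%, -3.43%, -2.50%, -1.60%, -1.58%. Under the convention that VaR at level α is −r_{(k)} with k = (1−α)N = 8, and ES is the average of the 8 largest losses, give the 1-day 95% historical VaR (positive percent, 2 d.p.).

k = 8; the 8th lowest return is -3.43%, so VaR = 3.43%.

3.43%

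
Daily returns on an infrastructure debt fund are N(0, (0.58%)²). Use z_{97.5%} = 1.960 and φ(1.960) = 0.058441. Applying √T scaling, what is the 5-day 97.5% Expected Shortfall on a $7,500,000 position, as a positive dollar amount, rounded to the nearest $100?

σ_{5d} = 0.58% × √5 = 1.297%.
ES multiplier = φ(z)/(1−α) = 0.058441/0.025 = 2.338.
ES = 1.297% × 2.338 = 3.032%; on $7,500,000: $227,400.

$227,400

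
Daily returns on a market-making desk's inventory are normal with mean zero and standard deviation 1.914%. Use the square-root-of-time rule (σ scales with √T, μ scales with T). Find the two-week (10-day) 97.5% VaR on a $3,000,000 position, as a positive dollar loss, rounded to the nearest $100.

At 97.5%, z = 1.960.
σ_{10d} = 1.914% × √10 = 6.053%.
VaR = 1.960 × 6.053% = 11.864%.
On $3,000,000: 0.11864 × $3,000,000 = $355,920.

$355,900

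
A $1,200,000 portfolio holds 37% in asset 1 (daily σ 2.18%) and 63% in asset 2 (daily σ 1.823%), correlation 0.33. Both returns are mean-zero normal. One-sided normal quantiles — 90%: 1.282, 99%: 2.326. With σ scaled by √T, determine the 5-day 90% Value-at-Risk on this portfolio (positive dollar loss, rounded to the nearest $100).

σ_p = √(0.37²·2.18² + 0.63²·1.823² + 2·0.33·0.37·0.63·2.18·1.823) = 1.607%.
σ_{5d} = 1.607% × √5 = 3.593%.
VaR = 1.282 × 3.593% = 4.606%; on $1,200,000 that is $55,272.

$55,300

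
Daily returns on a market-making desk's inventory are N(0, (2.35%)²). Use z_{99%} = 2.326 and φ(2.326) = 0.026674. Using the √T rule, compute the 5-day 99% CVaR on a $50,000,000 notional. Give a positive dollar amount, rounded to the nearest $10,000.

$7,010,000

σ_{5d} = 2.35% × √5 = 5.255%.
ES multiplier = φ(z)/(1−α) = 0.026674/0.01 = 2.667.
ES = 5.255% × 2.667 = 14.015%; on $50,000,000: $7,007,500.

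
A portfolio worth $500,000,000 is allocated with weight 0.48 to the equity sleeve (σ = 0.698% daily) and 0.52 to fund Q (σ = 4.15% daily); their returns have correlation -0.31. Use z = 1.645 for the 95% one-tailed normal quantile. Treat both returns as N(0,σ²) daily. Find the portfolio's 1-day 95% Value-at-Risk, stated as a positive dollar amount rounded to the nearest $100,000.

σ_p² = 0.48²·0.698² + 0.52²·4.15² + 2·-0.31·0.48·0.52·0.698·4.15 = 4.3209 (%²).
σ_p = √4.3209 = 2.079%.
VaR = 1.645 × 2.079% = 3.420%; on $500,000,000 that is $17,100,000.

$17,100,000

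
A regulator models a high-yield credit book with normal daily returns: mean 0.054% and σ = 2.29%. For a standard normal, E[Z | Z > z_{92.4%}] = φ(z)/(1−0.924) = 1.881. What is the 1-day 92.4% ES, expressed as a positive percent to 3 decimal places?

4.253%

ES = −(0.054%) + 2.29% × 1.881 = 4.253%.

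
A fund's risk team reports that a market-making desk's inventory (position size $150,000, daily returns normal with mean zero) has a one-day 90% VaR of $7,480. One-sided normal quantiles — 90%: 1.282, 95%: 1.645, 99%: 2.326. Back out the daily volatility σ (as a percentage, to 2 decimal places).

3.89%

VaR as a fraction: $7,480 / $150,000 = 4.987%.
σ = VaR / z = 4.987% / 1.282 = 3.890%.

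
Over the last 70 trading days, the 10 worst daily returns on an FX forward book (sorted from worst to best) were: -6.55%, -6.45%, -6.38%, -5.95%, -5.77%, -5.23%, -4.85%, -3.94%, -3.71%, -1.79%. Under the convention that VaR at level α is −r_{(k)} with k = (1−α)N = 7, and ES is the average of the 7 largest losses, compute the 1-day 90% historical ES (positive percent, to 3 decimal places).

The 7 worst returns sum to -41.18%.
ES = −(-41.18%) / 7 = 5.8828…% ≈ 5.883%.

5.883%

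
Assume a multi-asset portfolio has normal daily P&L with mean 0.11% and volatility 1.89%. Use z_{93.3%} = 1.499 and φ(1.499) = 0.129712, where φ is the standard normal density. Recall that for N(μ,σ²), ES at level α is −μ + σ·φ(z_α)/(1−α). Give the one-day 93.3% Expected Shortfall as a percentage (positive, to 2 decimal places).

3.55%

Tail multiplier: φ(z)/(1−α) = 0.129712 / 0.067 = 1.936.
ES = −(0.11%) + 1.89% × 1.936 = 3.549%.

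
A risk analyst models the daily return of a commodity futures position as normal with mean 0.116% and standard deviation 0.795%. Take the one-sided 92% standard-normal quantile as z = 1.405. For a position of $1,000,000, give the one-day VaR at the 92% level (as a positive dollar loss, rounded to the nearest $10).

$10,010

VaR = −μ + z·σ = −(0.116%) + 1.405 × 0.795% = 1.001%.
On $1,000,000: 0.01001 × $1,000,000 = $10,010.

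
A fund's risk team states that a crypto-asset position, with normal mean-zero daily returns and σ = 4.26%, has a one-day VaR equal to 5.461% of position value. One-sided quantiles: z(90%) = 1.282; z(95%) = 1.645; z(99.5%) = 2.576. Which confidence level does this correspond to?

90%

Implied z = VaR/σ = 5.461 / 4.26 = 1.282.
This matches z(90%) = 1.282.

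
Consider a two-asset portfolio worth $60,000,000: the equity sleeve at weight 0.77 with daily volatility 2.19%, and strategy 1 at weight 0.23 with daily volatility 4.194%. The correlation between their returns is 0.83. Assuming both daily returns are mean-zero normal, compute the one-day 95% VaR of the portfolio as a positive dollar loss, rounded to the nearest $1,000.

$2,511,000

σ_p² = 0.77²·2.19² + 0.23²·4.194² + 2·0.83·0.77·0.23·2.19·4.194 = 6.4743 (%²).
σ_p = √6.4743 = 2.544%.
At 95%, z = 1.645.
VaR = 1.645 × 2.544% = 4.185%; on $60,000,000 that is $2,511,000.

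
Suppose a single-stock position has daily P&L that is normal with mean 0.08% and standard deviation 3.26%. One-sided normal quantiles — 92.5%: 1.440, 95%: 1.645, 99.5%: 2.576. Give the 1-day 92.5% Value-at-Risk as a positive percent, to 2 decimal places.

4.61%

VaR = −μ + z·σ = −(0.08%) + 1.440 × 3.26% = 4.614%.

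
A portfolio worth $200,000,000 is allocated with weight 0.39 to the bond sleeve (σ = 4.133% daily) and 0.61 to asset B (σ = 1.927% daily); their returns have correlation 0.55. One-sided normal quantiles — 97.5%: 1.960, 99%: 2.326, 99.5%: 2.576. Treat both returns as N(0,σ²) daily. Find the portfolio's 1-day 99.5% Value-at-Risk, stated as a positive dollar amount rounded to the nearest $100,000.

σ_p² = 0.39²·4.133² + 0.61²·1.927² + 2·0.55·0.39·0.61·4.133·1.927 = 6.0640 (%²).
σ_p = √6.0640 = 2.463%.
VaR = 2.576 × 2.463% = 6.345%; on $200,000,000 that is $12,690,000.

$12,700,000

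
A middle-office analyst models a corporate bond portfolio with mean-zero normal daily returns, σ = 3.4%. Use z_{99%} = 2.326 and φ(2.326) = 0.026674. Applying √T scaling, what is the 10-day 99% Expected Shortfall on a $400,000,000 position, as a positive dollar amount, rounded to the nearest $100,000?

σ_{10d} = 3.4% × √10 = 10.752%.
ES multiplier = φ(z)/(1−α) = 0.026674/0.01 = 2.667.
ES = 10.752% × 2.667 = 28.676%; on $400,000,000: $114,704,000.

$114,700,000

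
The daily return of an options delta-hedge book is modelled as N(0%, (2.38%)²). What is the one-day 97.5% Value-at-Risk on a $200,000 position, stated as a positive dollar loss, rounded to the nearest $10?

$9,330

At 97.5% one-sided, z = 1.960.
VaR = z·σ = 1.960 × 2.38% = 4.665%.
On $200,000: 0.04665 × $200,000 = $9,330.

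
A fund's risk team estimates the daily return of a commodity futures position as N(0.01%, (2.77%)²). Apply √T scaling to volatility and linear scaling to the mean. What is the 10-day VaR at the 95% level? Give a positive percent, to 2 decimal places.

14.31%

At 95%, z = 1.645.
σ_{10d} = 2.77% × √10 = 8.760%; μ_{10d} = 10 × 0.01% = 0.100%.
VaR = −(0.100%) + 1.645 × 8.760% = 14.310%.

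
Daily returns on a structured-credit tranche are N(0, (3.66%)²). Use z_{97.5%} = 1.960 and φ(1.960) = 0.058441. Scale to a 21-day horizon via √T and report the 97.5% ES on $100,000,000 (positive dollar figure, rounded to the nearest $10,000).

σ_{21d} = 3.66% × √21 = 16.772%.
ES multiplier = φ(z)/(1−α) = 0.058441/0.025 = 2.338.
ES = 16.772% × 2.338 = 39.213%; on $100,000,000: $39,213,000.

$39,210,000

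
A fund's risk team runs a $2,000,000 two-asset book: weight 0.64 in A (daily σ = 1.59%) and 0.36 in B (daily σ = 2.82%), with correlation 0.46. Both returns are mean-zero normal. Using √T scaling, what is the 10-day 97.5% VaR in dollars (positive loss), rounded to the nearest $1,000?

σ_p = √(0.64²·1.59² + 0.36²·2.82² + 2·0.46·0.64·0.36·1.59·2.82) = 1.737%.
σ_{10d} = 1.737% × √10 = 5.493%.
z(97.5%) = 1.960.
VaR = 1.960 × 5.493% = 10.766%; on $2,000,000 that is $215,320.

$215,000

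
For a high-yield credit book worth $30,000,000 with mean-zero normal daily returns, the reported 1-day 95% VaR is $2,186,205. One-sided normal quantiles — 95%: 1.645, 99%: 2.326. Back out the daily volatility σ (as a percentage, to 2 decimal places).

4.43%

VaR as a fraction: $2,186,205 / $30,000,000 = 7.287%.
σ = VaR / z = 7.287% / 1.645 = 4.430%.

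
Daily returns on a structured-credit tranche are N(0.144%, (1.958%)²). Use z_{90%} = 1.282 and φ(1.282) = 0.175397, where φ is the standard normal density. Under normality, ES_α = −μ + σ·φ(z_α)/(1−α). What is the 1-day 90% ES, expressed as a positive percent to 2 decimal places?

Tail multiplier: φ(z)/(1−α) = 0.175397 / 0.1 = 1.754.
ES = −(0.144%) + 1.958% × 1.754 = 3.290%.

3.29%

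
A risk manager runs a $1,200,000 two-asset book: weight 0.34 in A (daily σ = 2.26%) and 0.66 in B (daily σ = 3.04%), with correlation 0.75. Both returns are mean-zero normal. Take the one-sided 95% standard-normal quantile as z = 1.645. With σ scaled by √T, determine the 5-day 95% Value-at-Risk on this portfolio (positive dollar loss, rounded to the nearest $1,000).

$116,000

σ_p = √(0.34²·2.26² + 0.66²·3.04² + 2·0.75·0.34·0.66·2.26·3.04) = 2.632%.
σ_{5d} = 2.632% × √5 = 5.885%.
VaR = 1.645 × 5.885% = 9.681%; on $1,200,000 that is $116,172.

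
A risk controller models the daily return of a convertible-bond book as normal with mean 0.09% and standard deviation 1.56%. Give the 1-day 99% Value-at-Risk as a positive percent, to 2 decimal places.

3.54%

At 99% one-sided, z = 2.326.
VaR = −μ + z·σ = −(0.09%) + 2.326 × 1.56% = 3.539%.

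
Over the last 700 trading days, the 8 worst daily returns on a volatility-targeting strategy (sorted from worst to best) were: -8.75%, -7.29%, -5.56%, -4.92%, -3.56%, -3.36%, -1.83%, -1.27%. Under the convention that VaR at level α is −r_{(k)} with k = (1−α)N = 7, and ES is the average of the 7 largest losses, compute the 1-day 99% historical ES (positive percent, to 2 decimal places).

5.04%

The 7 worst returns sum to -35.27%.
ES = −(-35.27%) / 7 = 5.0385…% ≈ 5.04%.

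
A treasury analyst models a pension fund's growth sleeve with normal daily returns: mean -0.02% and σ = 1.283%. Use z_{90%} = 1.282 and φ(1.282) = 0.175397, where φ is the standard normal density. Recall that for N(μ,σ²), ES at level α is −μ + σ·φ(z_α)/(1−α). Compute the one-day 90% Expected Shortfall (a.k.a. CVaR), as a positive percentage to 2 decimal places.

Tail multiplier: φ(z)/(1−α) = 0.175397 / 0.1 = 1.754.
ES = −(-0.02%) + 1.283% × 1.754 = 2.270%.

2.27%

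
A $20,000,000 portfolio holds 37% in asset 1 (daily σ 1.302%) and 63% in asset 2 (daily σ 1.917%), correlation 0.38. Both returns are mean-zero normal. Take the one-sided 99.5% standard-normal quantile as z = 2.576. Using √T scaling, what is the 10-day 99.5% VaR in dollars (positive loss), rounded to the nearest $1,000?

$2,379,000

σ_p = √(0.37²·1.302² + 0.63²·1.917² + 2·0.38·0.37·0.63·1.302·1.917) = 1.460%.
σ_{10d} = 1.460% × √10 = 4.617%.
VaR = 2.576 × 4.617% = 11.893%; on $20,000,000 that is $2,378,600.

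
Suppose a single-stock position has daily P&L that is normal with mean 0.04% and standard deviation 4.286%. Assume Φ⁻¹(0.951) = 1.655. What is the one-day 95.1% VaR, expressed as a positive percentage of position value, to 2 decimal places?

7.05%

VaR = −μ + z·σ = −(0.04%) + 1.655 × 4.286% = 7.053%.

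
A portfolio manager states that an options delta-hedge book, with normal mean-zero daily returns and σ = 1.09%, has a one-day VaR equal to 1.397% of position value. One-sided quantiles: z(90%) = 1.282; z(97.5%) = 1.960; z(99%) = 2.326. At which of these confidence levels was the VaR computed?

Implied z = VaR/σ = 1.397 / 1.09 = 1.282.
This matches z(90%) = 1.282.

90%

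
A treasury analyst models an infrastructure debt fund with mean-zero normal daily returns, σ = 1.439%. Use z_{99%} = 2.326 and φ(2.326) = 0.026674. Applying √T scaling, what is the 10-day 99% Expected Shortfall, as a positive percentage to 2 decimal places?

12.14%

σ_{10d} = 1.439% × √10 = 4.551%.
ES multiplier = φ(z)/(1−α) = 0.026674/0.01 = 2.667.
ES = 4.551% × 2.667 = 12.138%.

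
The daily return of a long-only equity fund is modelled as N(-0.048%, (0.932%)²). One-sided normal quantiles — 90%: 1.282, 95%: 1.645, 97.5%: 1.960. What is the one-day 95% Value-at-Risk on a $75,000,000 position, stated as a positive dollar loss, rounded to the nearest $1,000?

$1,186,000

VaR = −μ + z·σ = −(-0.048%) + 1.645 × 0.932% = 1.581%.
On $75,000,000: 0.01581 × $75,000,000 = $1,185,750.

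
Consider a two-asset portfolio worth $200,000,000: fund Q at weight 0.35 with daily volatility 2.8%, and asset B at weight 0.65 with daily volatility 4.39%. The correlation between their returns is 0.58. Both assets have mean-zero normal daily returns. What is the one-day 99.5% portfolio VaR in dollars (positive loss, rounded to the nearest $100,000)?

$18,100,000

σ_p² = 0.35²·2.8² + 0.65²·4.39² + 2·0.58·0.35·0.65·2.8·4.39 = 12.3467 (%²).
σ_p = √12.3467 = 3.514%.
At 99.5%, z = 2.576.
VaR = 2.576 × 3.514% = 9.052%; on $200,000,000 that is $18,104,000.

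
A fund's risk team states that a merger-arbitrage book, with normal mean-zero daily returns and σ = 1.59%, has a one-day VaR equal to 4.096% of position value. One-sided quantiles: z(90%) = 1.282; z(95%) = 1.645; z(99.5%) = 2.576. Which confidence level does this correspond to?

Implied z = VaR/σ = 4.096 / 1.59 = 2.576.
This matches z(99.5%) = 2.576.

99.5%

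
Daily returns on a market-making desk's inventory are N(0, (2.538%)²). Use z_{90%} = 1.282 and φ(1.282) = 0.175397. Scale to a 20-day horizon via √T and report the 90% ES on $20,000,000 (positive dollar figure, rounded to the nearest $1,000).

σ_{20d} = 2.538% × √20 = 11.350%.
ES multiplier = φ(z)/(1−α) = 0.175397/0.1 = 1.754.
ES = 11.350% × 1.754 = 19.908%; on $20,000,000: $3,981,600.

$3,982,000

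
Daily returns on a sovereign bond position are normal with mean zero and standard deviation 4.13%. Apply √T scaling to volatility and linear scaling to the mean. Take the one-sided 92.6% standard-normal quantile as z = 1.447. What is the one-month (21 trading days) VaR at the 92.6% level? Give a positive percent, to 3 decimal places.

σ_{21d} = 4.13% × √21 = 18.926%.
VaR = 1.447 × 18.926% = 27.386%.

27.386%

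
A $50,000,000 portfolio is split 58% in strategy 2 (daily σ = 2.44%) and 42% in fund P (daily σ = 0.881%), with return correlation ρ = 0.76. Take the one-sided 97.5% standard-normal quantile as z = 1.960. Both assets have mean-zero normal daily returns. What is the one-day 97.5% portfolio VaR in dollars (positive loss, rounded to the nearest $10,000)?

σ_p² = 0.58²·2.44² + 0.42²·0.881² + 2·0.76·0.58·0.42·2.44·0.881 = 2.9357 (%²).
σ_p = √2.9357 = 1.713%.
VaR = 1.960 × 1.713% = 3.357%; on $50,000,000 that is $1,678,500.

$1,680,000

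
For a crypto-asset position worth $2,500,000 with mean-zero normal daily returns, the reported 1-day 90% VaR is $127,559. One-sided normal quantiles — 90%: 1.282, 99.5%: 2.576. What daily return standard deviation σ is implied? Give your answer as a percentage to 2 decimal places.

VaR as a fraction: $127,559 / $2,500,000 = 5.102%.
σ = VaR / z = 5.102% / 1.282 = 3.980%.

3.98%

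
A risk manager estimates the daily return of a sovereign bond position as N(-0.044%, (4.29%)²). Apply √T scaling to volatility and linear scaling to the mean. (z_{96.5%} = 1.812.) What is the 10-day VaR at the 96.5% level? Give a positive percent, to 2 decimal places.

σ_{10d} = 4.29% × √10 = 13.566%; μ_{10d} = 10 × -0.044% = -0.440%.
VaR = −(-0.440%) + 1.812 × 13.566% = 25.022%.

25.02%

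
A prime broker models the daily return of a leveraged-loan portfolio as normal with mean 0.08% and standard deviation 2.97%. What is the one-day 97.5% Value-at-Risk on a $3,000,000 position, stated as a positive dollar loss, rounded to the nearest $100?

At 97.5% one-sided, z = 1.960.
VaR = −μ + z·σ = −(0.08%) + 1.960 × 2.97% = 5.741%.
On $3,000,000: 0.05741 × $3,000,000 = $172,230.

$172,200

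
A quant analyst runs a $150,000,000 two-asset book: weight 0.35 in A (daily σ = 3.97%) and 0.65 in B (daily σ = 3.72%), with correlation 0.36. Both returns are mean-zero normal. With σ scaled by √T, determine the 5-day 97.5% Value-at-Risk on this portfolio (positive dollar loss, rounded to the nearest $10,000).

$20,990,000

σ_p = √(0.35²·3.97² + 0.65²·3.72² + 2·0.36·0.35·0.65·3.97·3.72) = 3.193%.
σ_{5d} = 3.193% × √5 = 7.140%.
z(97.5%) = 1.960.
VaR = 1.960 × 7.140% = 13.994%; on $150,000,000 that is $20,991,000.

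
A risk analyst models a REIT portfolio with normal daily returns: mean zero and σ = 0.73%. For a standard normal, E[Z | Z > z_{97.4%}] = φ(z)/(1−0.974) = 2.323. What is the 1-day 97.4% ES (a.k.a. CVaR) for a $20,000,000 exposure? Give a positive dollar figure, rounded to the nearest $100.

ES = 0.73% × 2.323 = 1.696%.
On $20,000,000: 0.01696 × $20,000,000 = $339,200.

$339,200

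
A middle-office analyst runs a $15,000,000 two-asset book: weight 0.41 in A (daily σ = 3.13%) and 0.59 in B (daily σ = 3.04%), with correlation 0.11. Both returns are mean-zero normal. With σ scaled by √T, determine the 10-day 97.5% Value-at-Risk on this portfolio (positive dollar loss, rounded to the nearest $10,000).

σ_p = √(0.41²·3.13² + 0.59²·3.04² + 2·0.11·0.41·0.59·3.13·3.04) = 2.317%.
σ_{10d} = 2.317% × √10 = 7.327%.
z(97.5%) = 1.960.
VaR = 1.960 × 7.327% = 14.361%; on $15,000,000 that is $2,154,150.

$2,150,000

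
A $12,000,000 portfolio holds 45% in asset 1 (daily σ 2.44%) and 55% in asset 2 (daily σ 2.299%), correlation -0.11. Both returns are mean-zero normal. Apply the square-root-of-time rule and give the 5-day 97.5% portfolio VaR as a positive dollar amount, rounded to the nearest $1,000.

$831,000

σ_p = √(0.45²·2.44² + 0.55²·2.299² + 2·-0.11·0.45·0.55·2.44·2.299) = 1.581%.
σ_{5d} = 1.581% × √5 = 3.535%.
z(97.5%) = 1.960.
VaR = 1.960 × 3.535% = 6.929%; on $12,000,000 that is $831,480.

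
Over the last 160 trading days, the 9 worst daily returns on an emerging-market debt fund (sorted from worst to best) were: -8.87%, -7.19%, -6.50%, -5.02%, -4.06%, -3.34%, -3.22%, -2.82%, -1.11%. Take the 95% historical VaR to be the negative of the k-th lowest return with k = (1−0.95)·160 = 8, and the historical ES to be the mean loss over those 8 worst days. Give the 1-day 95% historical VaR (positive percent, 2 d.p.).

2.82%

k = 8; the 8th lowest return is -2.82%, so VaR = 2.82%.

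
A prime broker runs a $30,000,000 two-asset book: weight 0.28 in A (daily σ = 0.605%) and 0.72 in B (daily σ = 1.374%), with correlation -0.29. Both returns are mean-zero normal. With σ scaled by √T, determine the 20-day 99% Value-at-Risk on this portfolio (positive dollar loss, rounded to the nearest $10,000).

$2,980,000

σ_p = √(0.28²·0.605² + 0.72²·1.374² + 2·-0.29·0.28·0.72·0.605·1.374) = 0.954%.
σ_{20d} = 0.954% × √20 = 4.266%.
z(99%) = 2.326.
VaR = 2.326 × 4.266% = 9.923%; on $30,000,000 that is $2,976,900.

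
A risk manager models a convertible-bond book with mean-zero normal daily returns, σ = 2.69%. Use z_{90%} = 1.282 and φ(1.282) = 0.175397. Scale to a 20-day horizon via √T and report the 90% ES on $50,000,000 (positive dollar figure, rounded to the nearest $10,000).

σ_{20d} = 2.69% × √20 = 12.030%.
ES multiplier = φ(z)/(1−α) = 0.175397/0.1 = 1.754.
ES = 12.030% × 1.754 = 21.101%; on $50,000,000: $10,550,500.

$10,550,000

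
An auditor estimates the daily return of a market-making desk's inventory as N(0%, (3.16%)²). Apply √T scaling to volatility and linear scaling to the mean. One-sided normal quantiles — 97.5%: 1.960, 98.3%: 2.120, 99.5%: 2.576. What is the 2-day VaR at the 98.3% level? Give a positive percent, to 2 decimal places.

9.47%

σ_{2d} = 3.16% × √2 = 4.469%.
VaR = 2.120 × 4.469% = 9.474%.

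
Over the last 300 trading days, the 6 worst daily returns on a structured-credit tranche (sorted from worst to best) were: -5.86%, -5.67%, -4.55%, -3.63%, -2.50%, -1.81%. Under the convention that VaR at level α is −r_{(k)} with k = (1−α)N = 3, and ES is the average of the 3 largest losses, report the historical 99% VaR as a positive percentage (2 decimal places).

k = 3; the 3rd lowest return is -4.55%, so VaR = 4.55%.

4.55%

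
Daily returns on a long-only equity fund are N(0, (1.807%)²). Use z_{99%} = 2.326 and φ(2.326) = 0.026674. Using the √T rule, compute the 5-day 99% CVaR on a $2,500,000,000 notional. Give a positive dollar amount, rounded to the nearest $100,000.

σ_{5d} = 1.807% × √5 = 4.041%.
ES multiplier = φ(z)/(1−α) = 0.026674/0.01 = 2.667.
ES = 4.041% × 2.667 = 10.777%; on $2,500,000,000: $269,425,000.

$269,400,000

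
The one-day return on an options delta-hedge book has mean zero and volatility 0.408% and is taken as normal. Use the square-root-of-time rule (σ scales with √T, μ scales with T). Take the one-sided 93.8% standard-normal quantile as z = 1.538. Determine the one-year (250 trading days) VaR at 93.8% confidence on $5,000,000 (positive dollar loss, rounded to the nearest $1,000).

σ_{250d} = 0.408% × √250 = 6.451%.
VaR = 1.538 × 6.451% = 9.922%.
On $5,000,000: 0.09922 × $5,000,000 = $496,100.

$496,000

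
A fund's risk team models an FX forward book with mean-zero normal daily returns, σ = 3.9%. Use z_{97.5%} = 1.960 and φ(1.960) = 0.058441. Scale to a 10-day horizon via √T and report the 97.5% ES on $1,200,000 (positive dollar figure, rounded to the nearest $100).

σ_{10d} = 3.9% × √10 = 12.333%.
ES multiplier = φ(z)/(1−α) = 0.058441/0.025 = 2.338.
ES = 12.333% × 2.338 = 28.835%; on $1,200,000: $346,020.

$346,000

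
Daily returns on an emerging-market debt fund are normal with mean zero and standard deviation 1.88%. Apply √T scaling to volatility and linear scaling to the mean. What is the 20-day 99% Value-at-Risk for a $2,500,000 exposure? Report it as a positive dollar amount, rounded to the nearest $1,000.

At 99%, z = 2.326.
σ_{20d} = 1.88% × √20 = 8.408%.
VaR = 2.326 × 8.408% = 19.557%.
On $2,500,000: 0.19557 × $2,500,000 = $488,925.

$489,000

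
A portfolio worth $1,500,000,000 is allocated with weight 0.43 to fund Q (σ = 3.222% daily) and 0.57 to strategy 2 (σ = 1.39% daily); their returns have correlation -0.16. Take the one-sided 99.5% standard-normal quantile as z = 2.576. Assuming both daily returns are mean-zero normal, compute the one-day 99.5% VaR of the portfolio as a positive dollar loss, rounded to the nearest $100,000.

σ_p² = 0.43²·3.222² + 0.57²·1.39² + 2·-0.16·0.43·0.57·3.222·1.39 = 2.1960 (%²).
σ_p = √2.1960 = 1.482%.
VaR = 2.576 × 1.482% = 3.818%; on $1,500,000,000 that is $57,270,000.

$57,300,000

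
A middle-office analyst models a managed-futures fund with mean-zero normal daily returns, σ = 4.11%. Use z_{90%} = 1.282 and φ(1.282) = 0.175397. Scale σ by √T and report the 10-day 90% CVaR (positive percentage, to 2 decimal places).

σ_{10d} = 4.11% × √10 = 12.997%.
ES multiplier = φ(z)/(1−α) = 0.175397/0.1 = 1.754.
ES = 12.997% × 1.754 = 22.797%.

22.80%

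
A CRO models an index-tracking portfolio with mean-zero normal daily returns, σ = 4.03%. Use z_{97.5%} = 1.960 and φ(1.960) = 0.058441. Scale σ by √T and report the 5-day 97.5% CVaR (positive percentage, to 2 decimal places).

21.07%

σ_{5d} = 4.03% × √5 = 9.011%.
ES multiplier = φ(z)/(1−α) = 0.058441/0.025 = 2.338.
ES = 9.011% × 2.338 = 21.068%.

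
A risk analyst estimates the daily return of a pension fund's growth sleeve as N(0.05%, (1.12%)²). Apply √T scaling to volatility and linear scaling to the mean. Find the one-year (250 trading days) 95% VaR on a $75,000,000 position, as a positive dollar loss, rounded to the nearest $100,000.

At 95%, z = 1.645.
σ_{250d} = 1.12% × √250 = 17.709%; μ_{250d} = 250 × 0.05% = 12.500%.
VaR = −(12.500%) + 1.645 × 17.709% = 16.631%.
On $75,000,000: 0.16631 × $75,000,000 = $12,473,250.

$12,500,000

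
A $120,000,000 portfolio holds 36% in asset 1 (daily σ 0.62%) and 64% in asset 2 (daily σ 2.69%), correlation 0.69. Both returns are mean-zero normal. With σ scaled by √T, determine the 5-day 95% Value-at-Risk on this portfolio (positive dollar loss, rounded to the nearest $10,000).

$8,310,000

σ_p = √(0.36²·0.62² + 0.64²·2.69² + 2·0.69·0.36·0.64·0.62·2.69) = 1.883%.
σ_{5d} = 1.883% × √5 = 4.211%.
z(95%) = 1.645.
VaR = 1.645 × 4.211% = 6.927%; on $120,000,000 that is $8,312,400.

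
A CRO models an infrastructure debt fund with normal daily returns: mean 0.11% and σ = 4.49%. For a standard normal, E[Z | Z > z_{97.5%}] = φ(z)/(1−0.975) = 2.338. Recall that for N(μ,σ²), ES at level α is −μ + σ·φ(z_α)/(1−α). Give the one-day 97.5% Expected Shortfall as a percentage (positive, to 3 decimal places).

ES = −(0.11%) + 4.49% × 2.338 = 10.388%.

10.388%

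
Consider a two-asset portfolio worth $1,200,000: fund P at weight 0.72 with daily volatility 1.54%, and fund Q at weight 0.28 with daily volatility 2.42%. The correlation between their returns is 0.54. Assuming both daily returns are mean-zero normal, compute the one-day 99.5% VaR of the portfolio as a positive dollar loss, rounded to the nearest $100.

σ_p² = 0.72²·1.54² + 0.28²·2.42² + 2·0.54·0.72·0.28·1.54·2.42 = 2.5000 (%²).
σ_p = √2.5000 = 1.581%.
At 99.5%, z = 2.576.
VaR = 2.576 × 1.581% = 4.073%; on $1,200,000 that is $48,876.

$48,900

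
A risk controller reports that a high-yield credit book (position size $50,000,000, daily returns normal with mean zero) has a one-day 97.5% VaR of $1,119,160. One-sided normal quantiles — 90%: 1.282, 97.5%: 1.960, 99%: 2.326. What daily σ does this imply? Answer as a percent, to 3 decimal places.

1.142%

VaR as a fraction: $1,119,160 / $50,000,000 = 2.238%.
σ = VaR / z = 2.238% / 1.960 = 1.142%.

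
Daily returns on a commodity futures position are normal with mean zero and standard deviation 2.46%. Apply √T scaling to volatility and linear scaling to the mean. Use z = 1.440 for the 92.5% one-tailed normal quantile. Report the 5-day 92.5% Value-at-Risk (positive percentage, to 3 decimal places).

σ_{5d} = 2.46% × √5 = 5.501%.
VaR = 1.440 × 5.501% = 7.921%.

7.921%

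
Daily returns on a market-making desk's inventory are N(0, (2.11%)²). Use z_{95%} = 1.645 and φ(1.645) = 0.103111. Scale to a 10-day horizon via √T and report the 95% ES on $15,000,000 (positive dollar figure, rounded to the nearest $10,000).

$2,060,000

σ_{10d} = 2.11% × √10 = 6.672%.
ES multiplier = φ(z)/(1−α) = 0.103111/0.05 = 2.062.
ES = 6.672% × 2.062 = 13.758%; on $15,000,000: $2,063,700.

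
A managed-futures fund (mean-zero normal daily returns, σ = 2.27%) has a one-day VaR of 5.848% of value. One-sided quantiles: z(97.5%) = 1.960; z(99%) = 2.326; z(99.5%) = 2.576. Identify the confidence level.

99.5%

Implied z = VaR/σ = 5.848 / 2.27 = 2.576.
This matches z(99.5%) = 2.576.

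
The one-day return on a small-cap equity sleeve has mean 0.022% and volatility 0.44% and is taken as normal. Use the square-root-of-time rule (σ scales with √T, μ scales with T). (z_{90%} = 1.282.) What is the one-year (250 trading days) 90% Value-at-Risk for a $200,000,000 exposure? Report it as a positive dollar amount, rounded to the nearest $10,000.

$6,840,000

σ_{250d} = 0.44% × √250 = 6.957%; μ_{250d} = 250 × 0.022% = 5.500%.
VaR = −(5.500%) + 1.282 × 6.957% = 3.419%.
On $200,000,000: 0.03419 × $200,000,000 = $6,838,000.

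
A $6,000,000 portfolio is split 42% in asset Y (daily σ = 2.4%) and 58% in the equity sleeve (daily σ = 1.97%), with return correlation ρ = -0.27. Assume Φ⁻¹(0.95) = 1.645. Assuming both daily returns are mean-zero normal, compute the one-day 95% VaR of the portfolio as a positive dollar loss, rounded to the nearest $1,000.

$129,000

σ_p² = 0.42²·2.4² + 0.58²·1.97² + 2·-0.27·0.42·0.58·2.4·1.97 = 1.6997 (%²).
σ_p = √1.6997 = 1.304%.
VaR = 1.645 × 1.304% = 2.145%; on $6,000,000 that is $128,700.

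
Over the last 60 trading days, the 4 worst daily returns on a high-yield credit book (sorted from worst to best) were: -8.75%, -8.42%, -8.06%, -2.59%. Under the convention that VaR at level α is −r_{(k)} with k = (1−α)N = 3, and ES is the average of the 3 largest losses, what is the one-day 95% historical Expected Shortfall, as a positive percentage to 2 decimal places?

The 3 worst returns sum to -25.23%.
ES = −(-25.23%) / 3 = 8.41%.

8.41%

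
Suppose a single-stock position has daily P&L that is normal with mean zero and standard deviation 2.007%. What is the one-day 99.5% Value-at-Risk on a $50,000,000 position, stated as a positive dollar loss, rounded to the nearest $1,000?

At 99.5% one-sided, z = 2.576.
VaR = z·σ = 2.576 × 2.007% = 5.170%.
On $50,000,000: 0.05170 × $50,000,000 = $2,585,000.

$2,585,000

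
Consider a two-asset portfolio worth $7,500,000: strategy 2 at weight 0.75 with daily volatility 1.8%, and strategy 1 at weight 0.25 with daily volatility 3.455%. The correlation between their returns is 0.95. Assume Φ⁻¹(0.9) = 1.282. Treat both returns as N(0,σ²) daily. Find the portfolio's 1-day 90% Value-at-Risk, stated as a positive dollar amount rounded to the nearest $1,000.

$210,000

σ_p² = 0.75²·1.8² + 0.25²·3.455² + 2·0.95·0.75·0.25·1.8·3.455 = 4.7841 (%²).
σ_p = √4.7841 = 2.187%.
VaR = 1.282 × 2.187% = 2.804%; on $7,500,000 that is $210,300.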